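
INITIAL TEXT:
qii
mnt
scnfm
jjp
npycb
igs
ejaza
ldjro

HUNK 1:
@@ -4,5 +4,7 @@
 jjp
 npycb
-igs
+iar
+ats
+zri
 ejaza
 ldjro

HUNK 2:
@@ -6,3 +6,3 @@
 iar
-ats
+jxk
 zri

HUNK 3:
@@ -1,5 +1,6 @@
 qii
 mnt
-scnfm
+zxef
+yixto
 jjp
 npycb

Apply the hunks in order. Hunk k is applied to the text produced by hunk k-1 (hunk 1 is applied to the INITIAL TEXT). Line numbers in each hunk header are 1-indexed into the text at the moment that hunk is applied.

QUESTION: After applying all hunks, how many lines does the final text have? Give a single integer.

Hunk 1: at line 4 remove [igs] add [iar,ats,zri] -> 10 lines: qii mnt scnfm jjp npycb iar ats zri ejaza ldjro
Hunk 2: at line 6 remove [ats] add [jxk] -> 10 lines: qii mnt scnfm jjp npycb iar jxk zri ejaza ldjro
Hunk 3: at line 1 remove [scnfm] add [zxef,yixto] -> 11 lines: qii mnt zxef yixto jjp npycb iar jxk zri ejaza ldjro
Final line count: 11

Answer: 11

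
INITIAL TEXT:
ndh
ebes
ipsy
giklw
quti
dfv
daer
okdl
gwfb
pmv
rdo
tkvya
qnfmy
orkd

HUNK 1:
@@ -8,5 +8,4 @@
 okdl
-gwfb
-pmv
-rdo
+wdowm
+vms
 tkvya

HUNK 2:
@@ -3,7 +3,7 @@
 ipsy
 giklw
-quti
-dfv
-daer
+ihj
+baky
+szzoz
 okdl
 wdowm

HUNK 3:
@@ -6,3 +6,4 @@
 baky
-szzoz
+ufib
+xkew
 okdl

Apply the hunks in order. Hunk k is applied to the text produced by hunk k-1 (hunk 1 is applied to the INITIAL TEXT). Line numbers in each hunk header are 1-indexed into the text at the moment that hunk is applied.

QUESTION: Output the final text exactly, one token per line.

Hunk 1: at line 8 remove [gwfb,pmv,rdo] add [wdowm,vms] -> 13 lines: ndh ebes ipsy giklw quti dfv daer okdl wdowm vms tkvya qnfmy orkd
Hunk 2: at line 3 remove [quti,dfv,daer] add [ihj,baky,szzoz] -> 13 lines: ndh ebes ipsy giklw ihj baky szzoz okdl wdowm vms tkvya qnfmy orkd
Hunk 3: at line 6 remove [szzoz] add [ufib,xkew] -> 14 lines: ndh ebes ipsy giklw ihj baky ufib xkew okdl wdowm vms tkvya qnfmy orkd

Answer: ndh
ebes
ipsy
giklw
ihj
baky
ufib
xkew
okdl
wdowm
vms
tkvya
qnfmy
orkd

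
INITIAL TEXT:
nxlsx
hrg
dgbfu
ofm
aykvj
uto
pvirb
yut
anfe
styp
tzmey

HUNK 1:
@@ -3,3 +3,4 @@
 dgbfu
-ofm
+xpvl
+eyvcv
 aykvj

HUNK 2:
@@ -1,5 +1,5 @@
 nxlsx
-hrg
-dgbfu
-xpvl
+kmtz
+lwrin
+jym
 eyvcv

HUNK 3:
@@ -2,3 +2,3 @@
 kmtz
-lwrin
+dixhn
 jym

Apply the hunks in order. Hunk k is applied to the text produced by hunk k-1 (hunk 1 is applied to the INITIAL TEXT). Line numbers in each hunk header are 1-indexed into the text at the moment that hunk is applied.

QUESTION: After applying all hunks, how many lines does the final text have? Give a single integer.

Hunk 1: at line 3 remove [ofm] add [xpvl,eyvcv] -> 12 lines: nxlsx hrg dgbfu xpvl eyvcv aykvj uto pvirb yut anfe styp tzmey
Hunk 2: at line 1 remove [hrg,dgbfu,xpvl] add [kmtz,lwrin,jym] -> 12 lines: nxlsx kmtz lwrin jym eyvcv aykvj uto pvirb yut anfe styp tzmey
Hunk 3: at line 2 remove [lwrin] add [dixhn] -> 12 lines: nxlsx kmtz dixhn jym eyvcv aykvj uto pvirb yut anfe styp tzmey
Final line count: 12

Answer: 12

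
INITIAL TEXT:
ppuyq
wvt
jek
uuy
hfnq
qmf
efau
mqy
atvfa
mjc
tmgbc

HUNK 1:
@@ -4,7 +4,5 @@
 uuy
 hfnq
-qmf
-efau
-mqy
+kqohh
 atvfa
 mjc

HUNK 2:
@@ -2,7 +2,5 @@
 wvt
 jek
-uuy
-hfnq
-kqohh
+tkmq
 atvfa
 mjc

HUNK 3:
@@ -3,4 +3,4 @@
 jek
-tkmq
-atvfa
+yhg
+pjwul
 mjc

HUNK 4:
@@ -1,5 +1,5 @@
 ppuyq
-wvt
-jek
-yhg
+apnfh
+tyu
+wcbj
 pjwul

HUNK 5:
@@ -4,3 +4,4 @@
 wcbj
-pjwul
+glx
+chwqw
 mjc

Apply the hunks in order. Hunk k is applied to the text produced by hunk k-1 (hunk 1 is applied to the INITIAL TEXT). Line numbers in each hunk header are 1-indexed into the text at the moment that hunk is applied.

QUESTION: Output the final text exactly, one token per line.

Answer: ppuyq
apnfh
tyu
wcbj
glx
chwqw
mjc
tmgbc

Derivation:
Hunk 1: at line 4 remove [qmf,efau,mqy] add [kqohh] -> 9 lines: ppuyq wvt jek uuy hfnq kqohh atvfa mjc tmgbc
Hunk 2: at line 2 remove [uuy,hfnq,kqohh] add [tkmq] -> 7 lines: ppuyq wvt jek tkmq atvfa mjc tmgbc
Hunk 3: at line 3 remove [tkmq,atvfa] add [yhg,pjwul] -> 7 lines: ppuyq wvt jek yhg pjwul mjc tmgbc
Hunk 4: at line 1 remove [wvt,jek,yhg] add [apnfh,tyu,wcbj] -> 7 lines: ppuyq apnfh tyu wcbj pjwul mjc tmgbc
Hunk 5: at line 4 remove [pjwul] add [glx,chwqw] -> 8 lines: ppuyq apnfh tyu wcbj glx chwqw mjc tmgbc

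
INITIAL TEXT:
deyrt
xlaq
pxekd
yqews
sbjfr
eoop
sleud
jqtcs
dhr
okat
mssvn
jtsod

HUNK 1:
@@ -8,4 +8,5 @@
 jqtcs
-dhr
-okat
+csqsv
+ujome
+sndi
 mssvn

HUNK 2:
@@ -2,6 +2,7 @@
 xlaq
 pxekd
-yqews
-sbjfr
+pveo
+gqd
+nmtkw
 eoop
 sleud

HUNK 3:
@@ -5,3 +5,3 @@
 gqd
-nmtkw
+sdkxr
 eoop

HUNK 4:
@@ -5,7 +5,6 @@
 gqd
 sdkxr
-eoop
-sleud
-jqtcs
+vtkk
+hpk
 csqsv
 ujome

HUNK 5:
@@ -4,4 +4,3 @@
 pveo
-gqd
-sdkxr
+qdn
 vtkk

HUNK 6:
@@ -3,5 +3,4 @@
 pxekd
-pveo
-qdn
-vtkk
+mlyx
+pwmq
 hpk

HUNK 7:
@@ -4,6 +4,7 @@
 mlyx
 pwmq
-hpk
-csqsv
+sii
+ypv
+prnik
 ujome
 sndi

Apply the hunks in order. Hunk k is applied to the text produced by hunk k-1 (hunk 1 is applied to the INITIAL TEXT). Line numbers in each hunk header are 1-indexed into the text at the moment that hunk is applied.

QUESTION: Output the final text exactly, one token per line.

Answer: deyrt
xlaq
pxekd
mlyx
pwmq
sii
ypv
prnik
ujome
sndi
mssvn
jtsod

Derivation:
Hunk 1: at line 8 remove [dhr,okat] add [csqsv,ujome,sndi] -> 13 lines: deyrt xlaq pxekd yqews sbjfr eoop sleud jqtcs csqsv ujome sndi mssvn jtsod
Hunk 2: at line 2 remove [yqews,sbjfr] add [pveo,gqd,nmtkw] -> 14 lines: deyrt xlaq pxekd pveo gqd nmtkw eoop sleud jqtcs csqsv ujome sndi mssvn jtsod
Hunk 3: at line 5 remove [nmtkw] add [sdkxr] -> 14 lines: deyrt xlaq pxekd pveo gqd sdkxr eoop sleud jqtcs csqsv ujome sndi mssvn jtsod
Hunk 4: at line 5 remove [eoop,sleud,jqtcs] add [vtkk,hpk] -> 13 lines: deyrt xlaq pxekd pveo gqd sdkxr vtkk hpk csqsv ujome sndi mssvn jtsod
Hunk 5: at line 4 remove [gqd,sdkxr] add [qdn] -> 12 lines: deyrt xlaq pxekd pveo qdn vtkk hpk csqsv ujome sndi mssvn jtsod
Hunk 6: at line 3 remove [pveo,qdn,vtkk] add [mlyx,pwmq] -> 11 lines: deyrt xlaq pxekd mlyx pwmq hpk csqsv ujome sndi mssvn jtsod
Hunk 7: at line 4 remove [hpk,csqsv] add [sii,ypv,prnik] -> 12 lines: deyrt xlaq pxekd mlyx pwmq sii ypv prnik ujome sndi mssvn jtsod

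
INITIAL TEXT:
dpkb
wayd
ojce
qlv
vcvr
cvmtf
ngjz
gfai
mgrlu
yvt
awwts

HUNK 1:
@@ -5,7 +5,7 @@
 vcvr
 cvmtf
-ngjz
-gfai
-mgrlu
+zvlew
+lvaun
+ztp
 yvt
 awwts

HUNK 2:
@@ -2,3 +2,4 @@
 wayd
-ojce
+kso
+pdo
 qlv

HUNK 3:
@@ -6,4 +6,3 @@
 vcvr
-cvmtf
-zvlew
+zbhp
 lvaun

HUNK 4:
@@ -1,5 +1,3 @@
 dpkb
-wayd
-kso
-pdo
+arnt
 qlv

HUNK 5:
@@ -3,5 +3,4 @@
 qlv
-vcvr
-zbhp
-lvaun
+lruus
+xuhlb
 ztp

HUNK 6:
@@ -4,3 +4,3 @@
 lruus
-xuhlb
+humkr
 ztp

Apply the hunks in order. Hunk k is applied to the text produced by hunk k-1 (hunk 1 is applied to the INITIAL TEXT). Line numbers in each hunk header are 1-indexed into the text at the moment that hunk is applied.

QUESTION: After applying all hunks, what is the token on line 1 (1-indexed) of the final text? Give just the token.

Answer: dpkb

Derivation:
Hunk 1: at line 5 remove [ngjz,gfai,mgrlu] add [zvlew,lvaun,ztp] -> 11 lines: dpkb wayd ojce qlv vcvr cvmtf zvlew lvaun ztp yvt awwts
Hunk 2: at line 2 remove [ojce] add [kso,pdo] -> 12 lines: dpkb wayd kso pdo qlv vcvr cvmtf zvlew lvaun ztp yvt awwts
Hunk 3: at line 6 remove [cvmtf,zvlew] add [zbhp] -> 11 lines: dpkb wayd kso pdo qlv vcvr zbhp lvaun ztp yvt awwts
Hunk 4: at line 1 remove [wayd,kso,pdo] add [arnt] -> 9 lines: dpkb arnt qlv vcvr zbhp lvaun ztp yvt awwts
Hunk 5: at line 3 remove [vcvr,zbhp,lvaun] add [lruus,xuhlb] -> 8 lines: dpkb arnt qlv lruus xuhlb ztp yvt awwts
Hunk 6: at line 4 remove [xuhlb] add [humkr] -> 8 lines: dpkb arnt qlv lruus humkr ztp yvt awwts
Final line 1: dpkb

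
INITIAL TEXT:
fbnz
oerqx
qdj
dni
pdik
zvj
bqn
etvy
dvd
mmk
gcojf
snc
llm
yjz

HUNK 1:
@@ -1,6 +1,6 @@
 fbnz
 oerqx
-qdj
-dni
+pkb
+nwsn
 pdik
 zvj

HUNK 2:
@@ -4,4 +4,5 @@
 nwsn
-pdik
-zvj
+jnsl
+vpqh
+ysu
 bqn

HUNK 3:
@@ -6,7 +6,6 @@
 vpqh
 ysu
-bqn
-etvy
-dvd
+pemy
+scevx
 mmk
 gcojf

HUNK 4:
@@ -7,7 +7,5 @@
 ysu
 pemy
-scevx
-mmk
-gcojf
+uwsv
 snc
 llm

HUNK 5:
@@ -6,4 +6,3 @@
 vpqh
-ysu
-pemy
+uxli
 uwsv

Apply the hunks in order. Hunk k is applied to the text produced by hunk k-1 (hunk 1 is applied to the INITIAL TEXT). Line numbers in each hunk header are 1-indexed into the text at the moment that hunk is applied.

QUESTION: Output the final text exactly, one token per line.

Hunk 1: at line 1 remove [qdj,dni] add [pkb,nwsn] -> 14 lines: fbnz oerqx pkb nwsn pdik zvj bqn etvy dvd mmk gcojf snc llm yjz
Hunk 2: at line 4 remove [pdik,zvj] add [jnsl,vpqh,ysu] -> 15 lines: fbnz oerqx pkb nwsn jnsl vpqh ysu bqn etvy dvd mmk gcojf snc llm yjz
Hunk 3: at line 6 remove [bqn,etvy,dvd] add [pemy,scevx] -> 14 lines: fbnz oerqx pkb nwsn jnsl vpqh ysu pemy scevx mmk gcojf snc llm yjz
Hunk 4: at line 7 remove [scevx,mmk,gcojf] add [uwsv] -> 12 lines: fbnz oerqx pkb nwsn jnsl vpqh ysu pemy uwsv snc llm yjz
Hunk 5: at line 6 remove [ysu,pemy] add [uxli] -> 11 lines: fbnz oerqx pkb nwsn jnsl vpqh uxli uwsv snc llm yjz

Answer: fbnz
oerqx
pkb
nwsn
jnsl
vpqh
uxli
uwsv
snc
llm
yjz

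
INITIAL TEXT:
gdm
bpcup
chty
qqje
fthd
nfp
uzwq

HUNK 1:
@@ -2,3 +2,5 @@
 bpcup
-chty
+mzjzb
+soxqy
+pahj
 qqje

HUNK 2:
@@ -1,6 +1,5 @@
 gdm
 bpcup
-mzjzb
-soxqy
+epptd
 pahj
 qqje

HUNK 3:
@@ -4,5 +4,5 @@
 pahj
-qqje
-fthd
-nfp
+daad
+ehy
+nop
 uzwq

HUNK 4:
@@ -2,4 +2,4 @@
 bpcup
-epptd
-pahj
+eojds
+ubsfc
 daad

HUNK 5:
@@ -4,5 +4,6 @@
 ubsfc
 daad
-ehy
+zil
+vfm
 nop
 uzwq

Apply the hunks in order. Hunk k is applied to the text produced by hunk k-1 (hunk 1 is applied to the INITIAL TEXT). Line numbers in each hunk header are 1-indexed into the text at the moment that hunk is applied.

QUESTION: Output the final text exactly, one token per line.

Answer: gdm
bpcup
eojds
ubsfc
daad
zil
vfm
nop
uzwq

Derivation:
Hunk 1: at line 2 remove [chty] add [mzjzb,soxqy,pahj] -> 9 lines: gdm bpcup mzjzb soxqy pahj qqje fthd nfp uzwq
Hunk 2: at line 1 remove [mzjzb,soxqy] add [epptd] -> 8 lines: gdm bpcup epptd pahj qqje fthd nfp uzwq
Hunk 3: at line 4 remove [qqje,fthd,nfp] add [daad,ehy,nop] -> 8 lines: gdm bpcup epptd pahj daad ehy nop uzwq
Hunk 4: at line 2 remove [epptd,pahj] add [eojds,ubsfc] -> 8 lines: gdm bpcup eojds ubsfc daad ehy nop uzwq
Hunk 5: at line 4 remove [ehy] add [zil,vfm] -> 9 lines: gdm bpcup eojds ubsfc daad zil vfm nop uzwq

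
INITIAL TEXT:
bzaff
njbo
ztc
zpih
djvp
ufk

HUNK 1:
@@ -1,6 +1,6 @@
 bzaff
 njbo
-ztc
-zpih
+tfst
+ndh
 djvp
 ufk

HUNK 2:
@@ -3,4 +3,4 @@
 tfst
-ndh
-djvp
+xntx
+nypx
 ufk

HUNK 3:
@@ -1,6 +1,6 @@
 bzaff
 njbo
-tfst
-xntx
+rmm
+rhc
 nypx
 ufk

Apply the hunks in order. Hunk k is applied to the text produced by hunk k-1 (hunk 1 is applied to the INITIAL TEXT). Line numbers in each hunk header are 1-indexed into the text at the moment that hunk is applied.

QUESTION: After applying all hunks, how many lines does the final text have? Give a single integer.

Answer: 6

Derivation:
Hunk 1: at line 1 remove [ztc,zpih] add [tfst,ndh] -> 6 lines: bzaff njbo tfst ndh djvp ufk
Hunk 2: at line 3 remove [ndh,djvp] add [xntx,nypx] -> 6 lines: bzaff njbo tfst xntx nypx ufk
Hunk 3: at line 1 remove [tfst,xntx] add [rmm,rhc] -> 6 lines: bzaff njbo rmm rhc nypx ufk
Final line count: 6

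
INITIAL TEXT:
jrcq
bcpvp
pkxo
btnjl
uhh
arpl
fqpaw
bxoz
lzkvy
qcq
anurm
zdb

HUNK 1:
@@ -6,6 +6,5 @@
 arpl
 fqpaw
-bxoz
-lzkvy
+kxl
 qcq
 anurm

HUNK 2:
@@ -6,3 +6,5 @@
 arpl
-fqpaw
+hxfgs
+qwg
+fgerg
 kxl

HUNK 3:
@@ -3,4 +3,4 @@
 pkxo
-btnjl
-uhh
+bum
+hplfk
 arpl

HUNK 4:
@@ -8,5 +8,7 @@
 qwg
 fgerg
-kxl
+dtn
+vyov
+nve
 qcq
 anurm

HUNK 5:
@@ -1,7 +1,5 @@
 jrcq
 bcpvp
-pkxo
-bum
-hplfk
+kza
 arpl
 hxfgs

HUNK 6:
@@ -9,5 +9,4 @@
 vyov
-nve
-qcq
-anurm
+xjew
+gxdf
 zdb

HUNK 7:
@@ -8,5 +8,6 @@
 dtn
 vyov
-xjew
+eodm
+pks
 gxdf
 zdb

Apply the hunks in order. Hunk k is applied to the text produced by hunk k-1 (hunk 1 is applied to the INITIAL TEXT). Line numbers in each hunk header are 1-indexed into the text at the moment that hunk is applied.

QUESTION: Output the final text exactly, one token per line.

Hunk 1: at line 6 remove [bxoz,lzkvy] add [kxl] -> 11 lines: jrcq bcpvp pkxo btnjl uhh arpl fqpaw kxl qcq anurm zdb
Hunk 2: at line 6 remove [fqpaw] add [hxfgs,qwg,fgerg] -> 13 lines: jrcq bcpvp pkxo btnjl uhh arpl hxfgs qwg fgerg kxl qcq anurm zdb
Hunk 3: at line 3 remove [btnjl,uhh] add [bum,hplfk] -> 13 lines: jrcq bcpvp pkxo bum hplfk arpl hxfgs qwg fgerg kxl qcq anurm zdb
Hunk 4: at line 8 remove [kxl] add [dtn,vyov,nve] -> 15 lines: jrcq bcpvp pkxo bum hplfk arpl hxfgs qwg fgerg dtn vyov nve qcq anurm zdb
Hunk 5: at line 1 remove [pkxo,bum,hplfk] add [kza] -> 13 lines: jrcq bcpvp kza arpl hxfgs qwg fgerg dtn vyov nve qcq anurm zdb
Hunk 6: at line 9 remove [nve,qcq,anurm] add [xjew,gxdf] -> 12 lines: jrcq bcpvp kza arpl hxfgs qwg fgerg dtn vyov xjew gxdf zdb
Hunk 7: at line 8 remove [xjew] add [eodm,pks] -> 13 lines: jrcq bcpvp kza arpl hxfgs qwg fgerg dtn vyov eodm pks gxdf zdb

Answer: jrcq
bcpvp
kza
arpl
hxfgs
qwg
fgerg
dtn
vyov
eodm
pks
gxdf
zdb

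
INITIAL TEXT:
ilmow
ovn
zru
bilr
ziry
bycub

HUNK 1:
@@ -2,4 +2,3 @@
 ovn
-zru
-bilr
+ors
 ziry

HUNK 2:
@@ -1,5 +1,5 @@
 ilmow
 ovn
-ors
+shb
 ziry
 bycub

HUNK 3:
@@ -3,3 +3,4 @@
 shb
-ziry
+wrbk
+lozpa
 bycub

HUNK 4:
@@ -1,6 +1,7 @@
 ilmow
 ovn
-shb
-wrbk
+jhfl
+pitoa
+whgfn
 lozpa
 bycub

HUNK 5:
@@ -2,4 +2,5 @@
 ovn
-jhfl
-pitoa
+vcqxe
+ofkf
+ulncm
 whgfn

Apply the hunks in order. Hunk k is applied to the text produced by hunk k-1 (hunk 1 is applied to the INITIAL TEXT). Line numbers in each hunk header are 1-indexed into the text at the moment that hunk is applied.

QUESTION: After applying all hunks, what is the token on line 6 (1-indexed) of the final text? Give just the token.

Hunk 1: at line 2 remove [zru,bilr] add [ors] -> 5 lines: ilmow ovn ors ziry bycub
Hunk 2: at line 1 remove [ors] add [shb] -> 5 lines: ilmow ovn shb ziry bycub
Hunk 3: at line 3 remove [ziry] add [wrbk,lozpa] -> 6 lines: ilmow ovn shb wrbk lozpa bycub
Hunk 4: at line 1 remove [shb,wrbk] add [jhfl,pitoa,whgfn] -> 7 lines: ilmow ovn jhfl pitoa whgfn lozpa bycub
Hunk 5: at line 2 remove [jhfl,pitoa] add [vcqxe,ofkf,ulncm] -> 8 lines: ilmow ovn vcqxe ofkf ulncm whgfn lozpa bycub
Final line 6: whgfn

Answer: whgfn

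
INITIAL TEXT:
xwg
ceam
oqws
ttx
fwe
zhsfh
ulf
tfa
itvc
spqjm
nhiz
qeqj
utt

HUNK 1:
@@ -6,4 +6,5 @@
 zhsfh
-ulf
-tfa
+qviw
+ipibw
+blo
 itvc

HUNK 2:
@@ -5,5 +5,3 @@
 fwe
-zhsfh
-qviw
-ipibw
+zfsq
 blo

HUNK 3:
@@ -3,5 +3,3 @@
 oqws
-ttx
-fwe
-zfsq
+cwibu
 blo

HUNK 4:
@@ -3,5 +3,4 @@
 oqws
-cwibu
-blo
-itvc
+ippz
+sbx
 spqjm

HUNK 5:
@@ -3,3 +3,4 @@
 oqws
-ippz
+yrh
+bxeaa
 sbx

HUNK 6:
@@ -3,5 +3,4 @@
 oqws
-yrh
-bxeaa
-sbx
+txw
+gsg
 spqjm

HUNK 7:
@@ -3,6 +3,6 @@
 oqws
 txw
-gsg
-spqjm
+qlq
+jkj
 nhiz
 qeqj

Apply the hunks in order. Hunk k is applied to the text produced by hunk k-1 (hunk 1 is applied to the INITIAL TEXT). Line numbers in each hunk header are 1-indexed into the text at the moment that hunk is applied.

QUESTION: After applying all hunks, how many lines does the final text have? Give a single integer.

Answer: 9

Derivation:
Hunk 1: at line 6 remove [ulf,tfa] add [qviw,ipibw,blo] -> 14 lines: xwg ceam oqws ttx fwe zhsfh qviw ipibw blo itvc spqjm nhiz qeqj utt
Hunk 2: at line 5 remove [zhsfh,qviw,ipibw] add [zfsq] -> 12 lines: xwg ceam oqws ttx fwe zfsq blo itvc spqjm nhiz qeqj utt
Hunk 3: at line 3 remove [ttx,fwe,zfsq] add [cwibu] -> 10 lines: xwg ceam oqws cwibu blo itvc spqjm nhiz qeqj utt
Hunk 4: at line 3 remove [cwibu,blo,itvc] add [ippz,sbx] -> 9 lines: xwg ceam oqws ippz sbx spqjm nhiz qeqj utt
Hunk 5: at line 3 remove [ippz] add [yrh,bxeaa] -> 10 lines: xwg ceam oqws yrh bxeaa sbx spqjm nhiz qeqj utt
Hunk 6: at line 3 remove [yrh,bxeaa,sbx] add [txw,gsg] -> 9 lines: xwg ceam oqws txw gsg spqjm nhiz qeqj utt
Hunk 7: at line 3 remove [gsg,spqjm] add [qlq,jkj] -> 9 lines: xwg ceam oqws txw qlq jkj nhiz qeqj utt
Final line count: 9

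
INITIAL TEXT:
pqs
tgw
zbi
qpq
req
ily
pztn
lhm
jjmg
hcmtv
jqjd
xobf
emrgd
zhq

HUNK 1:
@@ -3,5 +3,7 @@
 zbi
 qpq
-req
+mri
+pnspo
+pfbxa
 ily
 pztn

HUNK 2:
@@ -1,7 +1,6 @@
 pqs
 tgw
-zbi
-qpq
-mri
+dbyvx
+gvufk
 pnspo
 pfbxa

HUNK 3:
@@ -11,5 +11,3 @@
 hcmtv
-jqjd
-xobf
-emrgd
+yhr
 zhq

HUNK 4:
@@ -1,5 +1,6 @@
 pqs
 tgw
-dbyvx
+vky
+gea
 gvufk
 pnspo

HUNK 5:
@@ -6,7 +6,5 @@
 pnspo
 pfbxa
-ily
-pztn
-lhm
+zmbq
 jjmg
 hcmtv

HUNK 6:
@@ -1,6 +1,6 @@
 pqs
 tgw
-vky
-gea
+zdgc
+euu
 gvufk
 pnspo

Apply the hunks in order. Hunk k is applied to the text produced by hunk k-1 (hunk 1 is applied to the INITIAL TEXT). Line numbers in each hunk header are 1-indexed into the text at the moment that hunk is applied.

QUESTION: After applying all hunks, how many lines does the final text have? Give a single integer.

Hunk 1: at line 3 remove [req] add [mri,pnspo,pfbxa] -> 16 lines: pqs tgw zbi qpq mri pnspo pfbxa ily pztn lhm jjmg hcmtv jqjd xobf emrgd zhq
Hunk 2: at line 1 remove [zbi,qpq,mri] add [dbyvx,gvufk] -> 15 lines: pqs tgw dbyvx gvufk pnspo pfbxa ily pztn lhm jjmg hcmtv jqjd xobf emrgd zhq
Hunk 3: at line 11 remove [jqjd,xobf,emrgd] add [yhr] -> 13 lines: pqs tgw dbyvx gvufk pnspo pfbxa ily pztn lhm jjmg hcmtv yhr zhq
Hunk 4: at line 1 remove [dbyvx] add [vky,gea] -> 14 lines: pqs tgw vky gea gvufk pnspo pfbxa ily pztn lhm jjmg hcmtv yhr zhq
Hunk 5: at line 6 remove [ily,pztn,lhm] add [zmbq] -> 12 lines: pqs tgw vky gea gvufk pnspo pfbxa zmbq jjmg hcmtv yhr zhq
Hunk 6: at line 1 remove [vky,gea] add [zdgc,euu] -> 12 lines: pqs tgw zdgc euu gvufk pnspo pfbxa zmbq jjmg hcmtv yhr zhq
Final line count: 12

Answer: 12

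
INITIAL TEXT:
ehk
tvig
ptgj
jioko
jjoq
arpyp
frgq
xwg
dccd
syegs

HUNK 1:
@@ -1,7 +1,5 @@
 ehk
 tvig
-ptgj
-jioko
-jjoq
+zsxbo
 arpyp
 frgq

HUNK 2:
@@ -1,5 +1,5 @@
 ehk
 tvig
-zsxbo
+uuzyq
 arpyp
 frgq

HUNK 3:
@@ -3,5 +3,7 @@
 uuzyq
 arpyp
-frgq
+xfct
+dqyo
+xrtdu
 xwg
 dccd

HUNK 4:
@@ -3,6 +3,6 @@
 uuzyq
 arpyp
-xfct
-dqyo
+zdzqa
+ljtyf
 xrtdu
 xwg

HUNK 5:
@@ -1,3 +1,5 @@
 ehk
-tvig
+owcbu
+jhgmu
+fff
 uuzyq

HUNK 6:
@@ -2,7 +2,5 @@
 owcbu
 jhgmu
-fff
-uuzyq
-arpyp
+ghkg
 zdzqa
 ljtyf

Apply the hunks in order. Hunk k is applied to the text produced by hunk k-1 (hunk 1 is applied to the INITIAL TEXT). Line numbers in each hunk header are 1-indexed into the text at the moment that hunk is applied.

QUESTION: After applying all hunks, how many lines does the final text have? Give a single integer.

Hunk 1: at line 1 remove [ptgj,jioko,jjoq] add [zsxbo] -> 8 lines: ehk tvig zsxbo arpyp frgq xwg dccd syegs
Hunk 2: at line 1 remove [zsxbo] add [uuzyq] -> 8 lines: ehk tvig uuzyq arpyp frgq xwg dccd syegs
Hunk 3: at line 3 remove [frgq] add [xfct,dqyo,xrtdu] -> 10 lines: ehk tvig uuzyq arpyp xfct dqyo xrtdu xwg dccd syegs
Hunk 4: at line 3 remove [xfct,dqyo] add [zdzqa,ljtyf] -> 10 lines: ehk tvig uuzyq arpyp zdzqa ljtyf xrtdu xwg dccd syegs
Hunk 5: at line 1 remove [tvig] add [owcbu,jhgmu,fff] -> 12 lines: ehk owcbu jhgmu fff uuzyq arpyp zdzqa ljtyf xrtdu xwg dccd syegs
Hunk 6: at line 2 remove [fff,uuzyq,arpyp] add [ghkg] -> 10 lines: ehk owcbu jhgmu ghkg zdzqa ljtyf xrtdu xwg dccd syegs
Final line count: 10

Answer: 10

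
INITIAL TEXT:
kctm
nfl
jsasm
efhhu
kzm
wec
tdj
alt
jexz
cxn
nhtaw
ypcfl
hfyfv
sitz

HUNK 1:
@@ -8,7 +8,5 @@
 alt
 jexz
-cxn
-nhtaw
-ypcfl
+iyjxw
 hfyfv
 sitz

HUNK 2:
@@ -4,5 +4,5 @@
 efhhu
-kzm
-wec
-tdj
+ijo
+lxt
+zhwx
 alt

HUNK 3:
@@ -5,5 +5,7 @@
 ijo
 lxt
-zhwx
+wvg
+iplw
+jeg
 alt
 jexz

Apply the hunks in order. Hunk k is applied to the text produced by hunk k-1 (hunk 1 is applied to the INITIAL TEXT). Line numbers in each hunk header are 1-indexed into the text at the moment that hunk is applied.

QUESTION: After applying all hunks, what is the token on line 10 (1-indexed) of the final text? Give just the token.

Hunk 1: at line 8 remove [cxn,nhtaw,ypcfl] add [iyjxw] -> 12 lines: kctm nfl jsasm efhhu kzm wec tdj alt jexz iyjxw hfyfv sitz
Hunk 2: at line 4 remove [kzm,wec,tdj] add [ijo,lxt,zhwx] -> 12 lines: kctm nfl jsasm efhhu ijo lxt zhwx alt jexz iyjxw hfyfv sitz
Hunk 3: at line 5 remove [zhwx] add [wvg,iplw,jeg] -> 14 lines: kctm nfl jsasm efhhu ijo lxt wvg iplw jeg alt jexz iyjxw hfyfv sitz
Final line 10: alt

Answer: alt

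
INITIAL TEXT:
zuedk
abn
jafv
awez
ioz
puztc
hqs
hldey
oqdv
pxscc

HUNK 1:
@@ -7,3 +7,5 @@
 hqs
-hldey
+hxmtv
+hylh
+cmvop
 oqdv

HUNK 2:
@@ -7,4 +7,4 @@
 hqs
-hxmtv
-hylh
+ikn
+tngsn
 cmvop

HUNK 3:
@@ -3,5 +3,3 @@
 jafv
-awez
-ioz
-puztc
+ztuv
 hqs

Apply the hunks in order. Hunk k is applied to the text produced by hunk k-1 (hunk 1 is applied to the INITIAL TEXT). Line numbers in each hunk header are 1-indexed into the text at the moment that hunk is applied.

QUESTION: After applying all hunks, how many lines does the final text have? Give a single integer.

Answer: 10

Derivation:
Hunk 1: at line 7 remove [hldey] add [hxmtv,hylh,cmvop] -> 12 lines: zuedk abn jafv awez ioz puztc hqs hxmtv hylh cmvop oqdv pxscc
Hunk 2: at line 7 remove [hxmtv,hylh] add [ikn,tngsn] -> 12 lines: zuedk abn jafv awez ioz puztc hqs ikn tngsn cmvop oqdv pxscc
Hunk 3: at line 3 remove [awez,ioz,puztc] add [ztuv] -> 10 lines: zuedk abn jafv ztuv hqs ikn tngsn cmvop oqdv pxscc
Final line count: 10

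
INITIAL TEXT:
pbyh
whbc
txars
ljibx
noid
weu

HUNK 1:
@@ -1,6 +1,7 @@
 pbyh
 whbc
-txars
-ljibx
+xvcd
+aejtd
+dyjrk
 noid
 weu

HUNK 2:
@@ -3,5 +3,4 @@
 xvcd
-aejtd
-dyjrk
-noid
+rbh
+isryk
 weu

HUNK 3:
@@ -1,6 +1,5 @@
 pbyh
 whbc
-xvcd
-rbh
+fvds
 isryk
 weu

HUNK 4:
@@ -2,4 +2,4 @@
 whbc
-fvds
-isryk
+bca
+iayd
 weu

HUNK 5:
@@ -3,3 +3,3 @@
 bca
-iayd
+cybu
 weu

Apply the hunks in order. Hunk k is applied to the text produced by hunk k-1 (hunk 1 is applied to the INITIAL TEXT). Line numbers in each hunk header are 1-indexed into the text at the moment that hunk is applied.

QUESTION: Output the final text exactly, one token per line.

Answer: pbyh
whbc
bca
cybu
weu

Derivation:
Hunk 1: at line 1 remove [txars,ljibx] add [xvcd,aejtd,dyjrk] -> 7 lines: pbyh whbc xvcd aejtd dyjrk noid weu
Hunk 2: at line 3 remove [aejtd,dyjrk,noid] add [rbh,isryk] -> 6 lines: pbyh whbc xvcd rbh isryk weu
Hunk 3: at line 1 remove [xvcd,rbh] add [fvds] -> 5 lines: pbyh whbc fvds isryk weu
Hunk 4: at line 2 remove [fvds,isryk] add [bca,iayd] -> 5 lines: pbyh whbc bca iayd weu
Hunk 5: at line 3 remove [iayd] add [cybu] -> 5 lines: pbyh whbc bca cybu weu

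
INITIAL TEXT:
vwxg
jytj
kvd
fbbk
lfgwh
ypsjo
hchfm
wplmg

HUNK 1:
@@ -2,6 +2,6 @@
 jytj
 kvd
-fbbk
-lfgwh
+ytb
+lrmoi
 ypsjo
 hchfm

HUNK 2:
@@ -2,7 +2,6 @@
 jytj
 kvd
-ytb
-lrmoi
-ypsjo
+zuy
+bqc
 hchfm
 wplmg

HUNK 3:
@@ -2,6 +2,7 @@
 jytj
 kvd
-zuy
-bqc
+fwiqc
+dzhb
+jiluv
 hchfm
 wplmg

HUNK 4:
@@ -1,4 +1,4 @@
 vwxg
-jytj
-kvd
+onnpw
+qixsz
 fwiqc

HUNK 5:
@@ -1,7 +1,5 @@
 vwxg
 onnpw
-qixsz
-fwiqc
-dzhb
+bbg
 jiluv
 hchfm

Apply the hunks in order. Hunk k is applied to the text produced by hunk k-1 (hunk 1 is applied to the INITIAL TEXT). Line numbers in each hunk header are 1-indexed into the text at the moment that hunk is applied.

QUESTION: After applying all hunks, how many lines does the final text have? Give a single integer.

Answer: 6

Derivation:
Hunk 1: at line 2 remove [fbbk,lfgwh] add [ytb,lrmoi] -> 8 lines: vwxg jytj kvd ytb lrmoi ypsjo hchfm wplmg
Hunk 2: at line 2 remove [ytb,lrmoi,ypsjo] add [zuy,bqc] -> 7 lines: vwxg jytj kvd zuy bqc hchfm wplmg
Hunk 3: at line 2 remove [zuy,bqc] add [fwiqc,dzhb,jiluv] -> 8 lines: vwxg jytj kvd fwiqc dzhb jiluv hchfm wplmg
Hunk 4: at line 1 remove [jytj,kvd] add [onnpw,qixsz] -> 8 lines: vwxg onnpw qixsz fwiqc dzhb jiluv hchfm wplmg
Hunk 5: at line 1 remove [qixsz,fwiqc,dzhb] add [bbg] -> 6 lines: vwxg onnpw bbg jiluv hchfm wplmg
Final line count: 6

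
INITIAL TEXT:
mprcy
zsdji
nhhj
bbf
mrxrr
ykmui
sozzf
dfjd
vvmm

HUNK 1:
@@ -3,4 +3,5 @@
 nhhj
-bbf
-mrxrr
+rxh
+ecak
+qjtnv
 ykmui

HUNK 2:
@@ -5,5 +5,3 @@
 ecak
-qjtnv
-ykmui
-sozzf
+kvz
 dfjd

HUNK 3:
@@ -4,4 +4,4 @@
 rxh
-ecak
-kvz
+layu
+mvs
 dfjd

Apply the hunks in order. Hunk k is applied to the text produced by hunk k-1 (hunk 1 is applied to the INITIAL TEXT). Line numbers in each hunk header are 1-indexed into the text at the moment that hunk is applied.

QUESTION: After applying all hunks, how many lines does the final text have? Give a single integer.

Answer: 8

Derivation:
Hunk 1: at line 3 remove [bbf,mrxrr] add [rxh,ecak,qjtnv] -> 10 lines: mprcy zsdji nhhj rxh ecak qjtnv ykmui sozzf dfjd vvmm
Hunk 2: at line 5 remove [qjtnv,ykmui,sozzf] add [kvz] -> 8 lines: mprcy zsdji nhhj rxh ecak kvz dfjd vvmm
Hunk 3: at line 4 remove [ecak,kvz] add [layu,mvs] -> 8 lines: mprcy zsdji nhhj rxh layu mvs dfjd vvmm
Final line count: 8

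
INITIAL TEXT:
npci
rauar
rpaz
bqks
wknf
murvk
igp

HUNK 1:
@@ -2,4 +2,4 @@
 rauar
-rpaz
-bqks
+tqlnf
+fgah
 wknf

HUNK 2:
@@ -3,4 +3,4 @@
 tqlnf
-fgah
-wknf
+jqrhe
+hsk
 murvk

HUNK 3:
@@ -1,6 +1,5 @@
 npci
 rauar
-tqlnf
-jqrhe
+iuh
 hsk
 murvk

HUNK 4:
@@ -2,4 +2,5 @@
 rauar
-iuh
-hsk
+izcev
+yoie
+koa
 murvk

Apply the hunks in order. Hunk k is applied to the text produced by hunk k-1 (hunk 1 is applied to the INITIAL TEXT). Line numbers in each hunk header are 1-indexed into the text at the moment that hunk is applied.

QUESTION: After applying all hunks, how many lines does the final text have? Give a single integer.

Answer: 7

Derivation:
Hunk 1: at line 2 remove [rpaz,bqks] add [tqlnf,fgah] -> 7 lines: npci rauar tqlnf fgah wknf murvk igp
Hunk 2: at line 3 remove [fgah,wknf] add [jqrhe,hsk] -> 7 lines: npci rauar tqlnf jqrhe hsk murvk igp
Hunk 3: at line 1 remove [tqlnf,jqrhe] add [iuh] -> 6 lines: npci rauar iuh hsk murvk igp
Hunk 4: at line 2 remove [iuh,hsk] add [izcev,yoie,koa] -> 7 lines: npci rauar izcev yoie koa murvk igp
Final line count: 7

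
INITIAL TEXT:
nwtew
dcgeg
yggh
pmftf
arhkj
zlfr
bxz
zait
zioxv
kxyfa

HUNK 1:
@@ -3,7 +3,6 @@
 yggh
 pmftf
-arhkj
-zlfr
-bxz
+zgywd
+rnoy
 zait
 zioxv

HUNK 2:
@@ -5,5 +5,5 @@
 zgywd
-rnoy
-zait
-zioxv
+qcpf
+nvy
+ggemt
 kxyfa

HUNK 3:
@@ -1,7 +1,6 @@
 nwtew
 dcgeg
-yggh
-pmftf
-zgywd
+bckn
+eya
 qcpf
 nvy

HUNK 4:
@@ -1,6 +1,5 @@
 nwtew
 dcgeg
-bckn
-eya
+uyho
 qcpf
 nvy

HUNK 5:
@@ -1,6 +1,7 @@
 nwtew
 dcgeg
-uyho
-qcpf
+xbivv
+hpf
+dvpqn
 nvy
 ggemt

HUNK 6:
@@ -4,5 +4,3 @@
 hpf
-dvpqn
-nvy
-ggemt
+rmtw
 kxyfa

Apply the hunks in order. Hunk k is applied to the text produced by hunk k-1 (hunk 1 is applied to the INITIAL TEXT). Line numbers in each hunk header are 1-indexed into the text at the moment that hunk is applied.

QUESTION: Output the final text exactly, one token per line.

Answer: nwtew
dcgeg
xbivv
hpf
rmtw
kxyfa

Derivation:
Hunk 1: at line 3 remove [arhkj,zlfr,bxz] add [zgywd,rnoy] -> 9 lines: nwtew dcgeg yggh pmftf zgywd rnoy zait zioxv kxyfa
Hunk 2: at line 5 remove [rnoy,zait,zioxv] add [qcpf,nvy,ggemt] -> 9 lines: nwtew dcgeg yggh pmftf zgywd qcpf nvy ggemt kxyfa
Hunk 3: at line 1 remove [yggh,pmftf,zgywd] add [bckn,eya] -> 8 lines: nwtew dcgeg bckn eya qcpf nvy ggemt kxyfa
Hunk 4: at line 1 remove [bckn,eya] add [uyho] -> 7 lines: nwtew dcgeg uyho qcpf nvy ggemt kxyfa
Hunk 5: at line 1 remove [uyho,qcpf] add [xbivv,hpf,dvpqn] -> 8 lines: nwtew dcgeg xbivv hpf dvpqn nvy ggemt kxyfa
Hunk 6: at line 4 remove [dvpqn,nvy,ggemt] add [rmtw] -> 6 lines: nwtew dcgeg xbivv hpf rmtw kxyfa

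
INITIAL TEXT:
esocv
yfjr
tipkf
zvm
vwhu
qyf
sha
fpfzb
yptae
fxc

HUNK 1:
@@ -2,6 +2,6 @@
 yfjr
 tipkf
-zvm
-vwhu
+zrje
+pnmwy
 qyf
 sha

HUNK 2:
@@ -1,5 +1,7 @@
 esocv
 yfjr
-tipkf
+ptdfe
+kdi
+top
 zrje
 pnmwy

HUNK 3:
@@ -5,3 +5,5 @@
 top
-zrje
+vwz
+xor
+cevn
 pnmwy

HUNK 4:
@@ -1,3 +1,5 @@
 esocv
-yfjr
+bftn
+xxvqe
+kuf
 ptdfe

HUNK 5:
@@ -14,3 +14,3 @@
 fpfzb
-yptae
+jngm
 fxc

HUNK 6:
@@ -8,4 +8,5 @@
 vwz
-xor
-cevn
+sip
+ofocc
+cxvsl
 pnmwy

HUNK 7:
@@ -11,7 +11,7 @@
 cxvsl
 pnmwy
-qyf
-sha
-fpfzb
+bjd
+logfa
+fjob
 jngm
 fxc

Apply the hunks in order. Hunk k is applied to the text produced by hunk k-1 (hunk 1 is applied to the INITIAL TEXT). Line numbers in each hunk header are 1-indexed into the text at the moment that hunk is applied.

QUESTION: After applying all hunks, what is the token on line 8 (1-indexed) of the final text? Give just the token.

Answer: vwz

Derivation:
Hunk 1: at line 2 remove [zvm,vwhu] add [zrje,pnmwy] -> 10 lines: esocv yfjr tipkf zrje pnmwy qyf sha fpfzb yptae fxc
Hunk 2: at line 1 remove [tipkf] add [ptdfe,kdi,top] -> 12 lines: esocv yfjr ptdfe kdi top zrje pnmwy qyf sha fpfzb yptae fxc
Hunk 3: at line 5 remove [zrje] add [vwz,xor,cevn] -> 14 lines: esocv yfjr ptdfe kdi top vwz xor cevn pnmwy qyf sha fpfzb yptae fxc
Hunk 4: at line 1 remove [yfjr] add [bftn,xxvqe,kuf] -> 16 lines: esocv bftn xxvqe kuf ptdfe kdi top vwz xor cevn pnmwy qyf sha fpfzb yptae fxc
Hunk 5: at line 14 remove [yptae] add [jngm] -> 16 lines: esocv bftn xxvqe kuf ptdfe kdi top vwz xor cevn pnmwy qyf sha fpfzb jngm fxc
Hunk 6: at line 8 remove [xor,cevn] add [sip,ofocc,cxvsl] -> 17 lines: esocv bftn xxvqe kuf ptdfe kdi top vwz sip ofocc cxvsl pnmwy qyf sha fpfzb jngm fxc
Hunk 7: at line 11 remove [qyf,sha,fpfzb] add [bjd,logfa,fjob] -> 17 lines: esocv bftn xxvqe kuf ptdfe kdi top vwz sip ofocc cxvsl pnmwy bjd logfa fjob jngm fxc
Final line 8: vwz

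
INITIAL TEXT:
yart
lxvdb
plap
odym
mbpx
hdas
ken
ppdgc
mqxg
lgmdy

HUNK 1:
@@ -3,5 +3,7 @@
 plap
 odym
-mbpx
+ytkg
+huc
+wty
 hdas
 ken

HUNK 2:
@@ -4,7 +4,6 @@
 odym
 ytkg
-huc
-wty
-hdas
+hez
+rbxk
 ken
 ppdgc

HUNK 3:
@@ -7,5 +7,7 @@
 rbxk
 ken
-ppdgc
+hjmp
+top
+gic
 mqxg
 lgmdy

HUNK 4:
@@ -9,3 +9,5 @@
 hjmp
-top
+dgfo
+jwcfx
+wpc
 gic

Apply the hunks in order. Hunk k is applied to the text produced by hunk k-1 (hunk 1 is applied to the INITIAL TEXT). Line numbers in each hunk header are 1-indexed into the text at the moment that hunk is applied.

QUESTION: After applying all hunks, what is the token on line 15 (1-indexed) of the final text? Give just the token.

Answer: lgmdy

Derivation:
Hunk 1: at line 3 remove [mbpx] add [ytkg,huc,wty] -> 12 lines: yart lxvdb plap odym ytkg huc wty hdas ken ppdgc mqxg lgmdy
Hunk 2: at line 4 remove [huc,wty,hdas] add [hez,rbxk] -> 11 lines: yart lxvdb plap odym ytkg hez rbxk ken ppdgc mqxg lgmdy
Hunk 3: at line 7 remove [ppdgc] add [hjmp,top,gic] -> 13 lines: yart lxvdb plap odym ytkg hez rbxk ken hjmp top gic mqxg lgmdy
Hunk 4: at line 9 remove [top] add [dgfo,jwcfx,wpc] -> 15 lines: yart lxvdb plap odym ytkg hez rbxk ken hjmp dgfo jwcfx wpc gic mqxg lgmdy
Final line 15: lgmdy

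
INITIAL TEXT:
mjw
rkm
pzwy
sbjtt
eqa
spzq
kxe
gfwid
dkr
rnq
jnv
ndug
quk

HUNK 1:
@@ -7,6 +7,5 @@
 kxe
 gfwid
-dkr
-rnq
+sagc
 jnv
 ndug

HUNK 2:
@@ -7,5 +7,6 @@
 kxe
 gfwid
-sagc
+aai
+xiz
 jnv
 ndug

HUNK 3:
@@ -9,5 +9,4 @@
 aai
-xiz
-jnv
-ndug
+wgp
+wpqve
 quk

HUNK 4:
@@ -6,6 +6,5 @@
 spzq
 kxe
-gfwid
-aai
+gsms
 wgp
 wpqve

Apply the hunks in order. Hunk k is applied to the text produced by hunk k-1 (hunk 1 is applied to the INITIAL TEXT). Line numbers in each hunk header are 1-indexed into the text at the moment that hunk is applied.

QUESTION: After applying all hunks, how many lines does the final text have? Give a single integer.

Hunk 1: at line 7 remove [dkr,rnq] add [sagc] -> 12 lines: mjw rkm pzwy sbjtt eqa spzq kxe gfwid sagc jnv ndug quk
Hunk 2: at line 7 remove [sagc] add [aai,xiz] -> 13 lines: mjw rkm pzwy sbjtt eqa spzq kxe gfwid aai xiz jnv ndug quk
Hunk 3: at line 9 remove [xiz,jnv,ndug] add [wgp,wpqve] -> 12 lines: mjw rkm pzwy sbjtt eqa spzq kxe gfwid aai wgp wpqve quk
Hunk 4: at line 6 remove [gfwid,aai] add [gsms] -> 11 lines: mjw rkm pzwy sbjtt eqa spzq kxe gsms wgp wpqve quk
Final line count: 11

Answer: 11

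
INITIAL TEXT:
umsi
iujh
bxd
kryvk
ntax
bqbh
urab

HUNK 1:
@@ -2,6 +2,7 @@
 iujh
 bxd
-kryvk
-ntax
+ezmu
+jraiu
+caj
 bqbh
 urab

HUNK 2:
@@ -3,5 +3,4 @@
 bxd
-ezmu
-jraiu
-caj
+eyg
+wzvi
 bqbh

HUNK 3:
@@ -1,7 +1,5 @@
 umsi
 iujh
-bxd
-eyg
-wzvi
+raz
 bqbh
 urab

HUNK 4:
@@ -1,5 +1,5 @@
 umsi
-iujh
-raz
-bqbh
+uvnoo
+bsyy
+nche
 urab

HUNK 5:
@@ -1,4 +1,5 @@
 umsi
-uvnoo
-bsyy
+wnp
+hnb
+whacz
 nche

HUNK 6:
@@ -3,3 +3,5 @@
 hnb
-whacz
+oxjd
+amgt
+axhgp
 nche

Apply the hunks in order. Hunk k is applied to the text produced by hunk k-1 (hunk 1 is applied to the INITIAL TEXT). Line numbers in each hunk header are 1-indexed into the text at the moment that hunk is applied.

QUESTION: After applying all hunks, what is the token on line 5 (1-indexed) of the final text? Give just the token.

Answer: amgt

Derivation:
Hunk 1: at line 2 remove [kryvk,ntax] add [ezmu,jraiu,caj] -> 8 lines: umsi iujh bxd ezmu jraiu caj bqbh urab
Hunk 2: at line 3 remove [ezmu,jraiu,caj] add [eyg,wzvi] -> 7 lines: umsi iujh bxd eyg wzvi bqbh urab
Hunk 3: at line 1 remove [bxd,eyg,wzvi] add [raz] -> 5 lines: umsi iujh raz bqbh urab
Hunk 4: at line 1 remove [iujh,raz,bqbh] add [uvnoo,bsyy,nche] -> 5 lines: umsi uvnoo bsyy nche urab
Hunk 5: at line 1 remove [uvnoo,bsyy] add [wnp,hnb,whacz] -> 6 lines: umsi wnp hnb whacz nche urab
Hunk 6: at line 3 remove [whacz] add [oxjd,amgt,axhgp] -> 8 lines: umsi wnp hnb oxjd amgt axhgp nche urab
Final line 5: amgt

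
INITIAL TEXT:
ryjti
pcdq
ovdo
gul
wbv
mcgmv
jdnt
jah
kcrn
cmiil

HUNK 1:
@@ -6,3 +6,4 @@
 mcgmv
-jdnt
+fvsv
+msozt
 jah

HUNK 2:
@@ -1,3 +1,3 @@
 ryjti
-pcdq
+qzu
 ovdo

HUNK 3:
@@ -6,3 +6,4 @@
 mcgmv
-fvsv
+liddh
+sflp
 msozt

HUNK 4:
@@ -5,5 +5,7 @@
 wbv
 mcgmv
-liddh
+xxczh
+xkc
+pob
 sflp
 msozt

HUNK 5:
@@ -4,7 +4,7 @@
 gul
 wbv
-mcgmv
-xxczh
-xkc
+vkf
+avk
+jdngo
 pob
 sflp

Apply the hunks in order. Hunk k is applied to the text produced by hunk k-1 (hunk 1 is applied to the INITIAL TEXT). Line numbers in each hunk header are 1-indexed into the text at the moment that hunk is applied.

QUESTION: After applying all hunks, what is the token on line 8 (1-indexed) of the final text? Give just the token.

Hunk 1: at line 6 remove [jdnt] add [fvsv,msozt] -> 11 lines: ryjti pcdq ovdo gul wbv mcgmv fvsv msozt jah kcrn cmiil
Hunk 2: at line 1 remove [pcdq] add [qzu] -> 11 lines: ryjti qzu ovdo gul wbv mcgmv fvsv msozt jah kcrn cmiil
Hunk 3: at line 6 remove [fvsv] add [liddh,sflp] -> 12 lines: ryjti qzu ovdo gul wbv mcgmv liddh sflp msozt jah kcrn cmiil
Hunk 4: at line 5 remove [liddh] add [xxczh,xkc,pob] -> 14 lines: ryjti qzu ovdo gul wbv mcgmv xxczh xkc pob sflp msozt jah kcrn cmiil
Hunk 5: at line 4 remove [mcgmv,xxczh,xkc] add [vkf,avk,jdngo] -> 14 lines: ryjti qzu ovdo gul wbv vkf avk jdngo pob sflp msozt jah kcrn cmiil
Final line 8: jdngo

Answer: jdngo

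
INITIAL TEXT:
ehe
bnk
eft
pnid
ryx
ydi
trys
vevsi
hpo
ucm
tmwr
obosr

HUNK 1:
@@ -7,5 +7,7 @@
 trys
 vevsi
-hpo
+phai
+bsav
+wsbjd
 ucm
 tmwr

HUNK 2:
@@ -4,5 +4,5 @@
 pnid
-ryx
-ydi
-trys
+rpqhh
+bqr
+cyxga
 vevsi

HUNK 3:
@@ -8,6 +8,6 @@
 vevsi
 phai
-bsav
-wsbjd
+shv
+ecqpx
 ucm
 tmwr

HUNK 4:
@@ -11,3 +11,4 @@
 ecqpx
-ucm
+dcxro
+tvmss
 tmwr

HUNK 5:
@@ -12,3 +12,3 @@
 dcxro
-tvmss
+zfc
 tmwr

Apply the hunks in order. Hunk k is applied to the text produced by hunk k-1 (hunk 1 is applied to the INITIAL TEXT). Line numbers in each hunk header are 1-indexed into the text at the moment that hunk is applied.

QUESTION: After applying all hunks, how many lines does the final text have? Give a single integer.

Answer: 15

Derivation:
Hunk 1: at line 7 remove [hpo] add [phai,bsav,wsbjd] -> 14 lines: ehe bnk eft pnid ryx ydi trys vevsi phai bsav wsbjd ucm tmwr obosr
Hunk 2: at line 4 remove [ryx,ydi,trys] add [rpqhh,bqr,cyxga] -> 14 lines: ehe bnk eft pnid rpqhh bqr cyxga vevsi phai bsav wsbjd ucm tmwr obosr
Hunk 3: at line 8 remove [bsav,wsbjd] add [shv,ecqpx] -> 14 lines: ehe bnk eft pnid rpqhh bqr cyxga vevsi phai shv ecqpx ucm tmwr obosr
Hunk 4: at line 11 remove [ucm] add [dcxro,tvmss] -> 15 lines: ehe bnk eft pnid rpqhh bqr cyxga vevsi phai shv ecqpx dcxro tvmss tmwr obosr
Hunk 5: at line 12 remove [tvmss] add [zfc] -> 15 lines: ehe bnk eft pnid rpqhh bqr cyxga vevsi phai shv ecqpx dcxro zfc tmwr obosr
Final line count: 15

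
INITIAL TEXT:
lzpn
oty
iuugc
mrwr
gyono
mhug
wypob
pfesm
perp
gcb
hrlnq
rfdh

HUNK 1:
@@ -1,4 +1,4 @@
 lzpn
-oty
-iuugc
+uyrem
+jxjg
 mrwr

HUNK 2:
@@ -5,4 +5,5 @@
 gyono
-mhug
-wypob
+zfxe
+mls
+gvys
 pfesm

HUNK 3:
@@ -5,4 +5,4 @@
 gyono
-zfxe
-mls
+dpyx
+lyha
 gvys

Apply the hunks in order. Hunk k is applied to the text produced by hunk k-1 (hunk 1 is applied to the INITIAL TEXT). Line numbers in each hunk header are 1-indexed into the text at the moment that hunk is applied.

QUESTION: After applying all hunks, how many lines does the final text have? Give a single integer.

Hunk 1: at line 1 remove [oty,iuugc] add [uyrem,jxjg] -> 12 lines: lzpn uyrem jxjg mrwr gyono mhug wypob pfesm perp gcb hrlnq rfdh
Hunk 2: at line 5 remove [mhug,wypob] add [zfxe,mls,gvys] -> 13 lines: lzpn uyrem jxjg mrwr gyono zfxe mls gvys pfesm perp gcb hrlnq rfdh
Hunk 3: at line 5 remove [zfxe,mls] add [dpyx,lyha] -> 13 lines: lzpn uyrem jxjg mrwr gyono dpyx lyha gvys pfesm perp gcb hrlnq rfdh
Final line count: 13

Answer: 13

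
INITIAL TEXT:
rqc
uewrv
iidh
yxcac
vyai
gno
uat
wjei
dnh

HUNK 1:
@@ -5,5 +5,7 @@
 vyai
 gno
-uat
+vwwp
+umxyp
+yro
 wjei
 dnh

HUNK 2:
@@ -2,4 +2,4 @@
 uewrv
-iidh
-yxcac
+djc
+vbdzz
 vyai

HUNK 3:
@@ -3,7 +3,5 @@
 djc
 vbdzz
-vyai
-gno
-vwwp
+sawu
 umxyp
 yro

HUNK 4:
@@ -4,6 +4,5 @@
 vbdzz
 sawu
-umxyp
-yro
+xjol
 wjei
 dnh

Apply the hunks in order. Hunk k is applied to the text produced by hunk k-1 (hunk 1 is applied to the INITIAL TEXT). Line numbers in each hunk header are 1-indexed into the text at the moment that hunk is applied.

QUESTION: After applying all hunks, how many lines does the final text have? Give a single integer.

Answer: 8

Derivation:
Hunk 1: at line 5 remove [uat] add [vwwp,umxyp,yro] -> 11 lines: rqc uewrv iidh yxcac vyai gno vwwp umxyp yro wjei dnh
Hunk 2: at line 2 remove [iidh,yxcac] add [djc,vbdzz] -> 11 lines: rqc uewrv djc vbdzz vyai gno vwwp umxyp yro wjei dnh
Hunk 3: at line 3 remove [vyai,gno,vwwp] add [sawu] -> 9 lines: rqc uewrv djc vbdzz sawu umxyp yro wjei dnh
Hunk 4: at line 4 remove [umxyp,yro] add [xjol] -> 8 lines: rqc uewrv djc vbdzz sawu xjol wjei dnh
Final line count: 8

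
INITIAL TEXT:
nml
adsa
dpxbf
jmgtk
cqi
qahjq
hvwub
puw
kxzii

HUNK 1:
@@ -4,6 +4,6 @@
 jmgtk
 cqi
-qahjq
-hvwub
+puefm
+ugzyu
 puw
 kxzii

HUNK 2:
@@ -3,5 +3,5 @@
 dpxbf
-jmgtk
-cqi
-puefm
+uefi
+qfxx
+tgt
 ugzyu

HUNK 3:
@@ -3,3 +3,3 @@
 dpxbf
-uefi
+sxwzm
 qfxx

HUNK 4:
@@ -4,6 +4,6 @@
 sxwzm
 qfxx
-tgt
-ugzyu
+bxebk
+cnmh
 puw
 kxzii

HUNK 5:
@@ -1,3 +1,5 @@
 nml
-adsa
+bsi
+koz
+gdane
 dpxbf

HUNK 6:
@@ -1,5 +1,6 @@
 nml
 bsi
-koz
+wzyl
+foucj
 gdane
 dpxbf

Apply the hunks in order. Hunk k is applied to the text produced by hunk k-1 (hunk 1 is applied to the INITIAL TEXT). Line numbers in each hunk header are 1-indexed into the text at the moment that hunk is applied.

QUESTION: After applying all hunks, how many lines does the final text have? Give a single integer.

Hunk 1: at line 4 remove [qahjq,hvwub] add [puefm,ugzyu] -> 9 lines: nml adsa dpxbf jmgtk cqi puefm ugzyu puw kxzii
Hunk 2: at line 3 remove [jmgtk,cqi,puefm] add [uefi,qfxx,tgt] -> 9 lines: nml adsa dpxbf uefi qfxx tgt ugzyu puw kxzii
Hunk 3: at line 3 remove [uefi] add [sxwzm] -> 9 lines: nml adsa dpxbf sxwzm qfxx tgt ugzyu puw kxzii
Hunk 4: at line 4 remove [tgt,ugzyu] add [bxebk,cnmh] -> 9 lines: nml adsa dpxbf sxwzm qfxx bxebk cnmh puw kxzii
Hunk 5: at line 1 remove [adsa] add [bsi,koz,gdane] -> 11 lines: nml bsi koz gdane dpxbf sxwzm qfxx bxebk cnmh puw kxzii
Hunk 6: at line 1 remove [koz] add [wzyl,foucj] -> 12 lines: nml bsi wzyl foucj gdane dpxbf sxwzm qfxx bxebk cnmh puw kxzii
Final line count: 12

Answer: 12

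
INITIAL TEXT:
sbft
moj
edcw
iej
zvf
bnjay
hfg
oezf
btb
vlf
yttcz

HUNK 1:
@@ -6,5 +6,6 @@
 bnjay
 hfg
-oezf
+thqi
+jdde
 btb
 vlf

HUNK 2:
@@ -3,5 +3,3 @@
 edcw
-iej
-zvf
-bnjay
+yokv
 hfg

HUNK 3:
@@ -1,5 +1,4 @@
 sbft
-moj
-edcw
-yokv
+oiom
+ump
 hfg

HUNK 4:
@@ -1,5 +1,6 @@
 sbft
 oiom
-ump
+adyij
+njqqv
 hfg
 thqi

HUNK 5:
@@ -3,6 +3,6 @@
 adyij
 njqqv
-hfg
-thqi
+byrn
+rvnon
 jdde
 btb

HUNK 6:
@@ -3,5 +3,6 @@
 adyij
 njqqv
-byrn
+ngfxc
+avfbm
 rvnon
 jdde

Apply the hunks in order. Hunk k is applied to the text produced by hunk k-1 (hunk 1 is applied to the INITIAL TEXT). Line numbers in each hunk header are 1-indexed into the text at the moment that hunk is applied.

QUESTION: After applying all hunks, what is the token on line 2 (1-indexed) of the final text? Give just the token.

Answer: oiom

Derivation:
Hunk 1: at line 6 remove [oezf] add [thqi,jdde] -> 12 lines: sbft moj edcw iej zvf bnjay hfg thqi jdde btb vlf yttcz
Hunk 2: at line 3 remove [iej,zvf,bnjay] add [yokv] -> 10 lines: sbft moj edcw yokv hfg thqi jdde btb vlf yttcz
Hunk 3: at line 1 remove [moj,edcw,yokv] add [oiom,ump] -> 9 lines: sbft oiom ump hfg thqi jdde btb vlf yttcz
Hunk 4: at line 1 remove [ump] add [adyij,njqqv] -> 10 lines: sbft oiom adyij njqqv hfg thqi jdde btb vlf yttcz
Hunk 5: at line 3 remove [hfg,thqi] add [byrn,rvnon] -> 10 lines: sbft oiom adyij njqqv byrn rvnon jdde btb vlf yttcz
Hunk 6: at line 3 remove [byrn] add [ngfxc,avfbm] -> 11 lines: sbft oiom adyij njqqv ngfxc avfbm rvnon jdde btb vlf yttcz
Final line 2: oiom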